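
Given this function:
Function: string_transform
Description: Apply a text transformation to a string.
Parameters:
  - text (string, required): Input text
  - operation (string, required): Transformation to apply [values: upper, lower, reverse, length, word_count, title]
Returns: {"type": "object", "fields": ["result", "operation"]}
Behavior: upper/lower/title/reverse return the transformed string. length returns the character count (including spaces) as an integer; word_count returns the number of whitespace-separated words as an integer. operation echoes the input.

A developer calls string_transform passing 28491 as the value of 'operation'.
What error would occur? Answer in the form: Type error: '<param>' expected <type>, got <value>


Spec: 'operation' is declared as string; 28491 is an integer.
Type error: 'operation' expected string, got 28491


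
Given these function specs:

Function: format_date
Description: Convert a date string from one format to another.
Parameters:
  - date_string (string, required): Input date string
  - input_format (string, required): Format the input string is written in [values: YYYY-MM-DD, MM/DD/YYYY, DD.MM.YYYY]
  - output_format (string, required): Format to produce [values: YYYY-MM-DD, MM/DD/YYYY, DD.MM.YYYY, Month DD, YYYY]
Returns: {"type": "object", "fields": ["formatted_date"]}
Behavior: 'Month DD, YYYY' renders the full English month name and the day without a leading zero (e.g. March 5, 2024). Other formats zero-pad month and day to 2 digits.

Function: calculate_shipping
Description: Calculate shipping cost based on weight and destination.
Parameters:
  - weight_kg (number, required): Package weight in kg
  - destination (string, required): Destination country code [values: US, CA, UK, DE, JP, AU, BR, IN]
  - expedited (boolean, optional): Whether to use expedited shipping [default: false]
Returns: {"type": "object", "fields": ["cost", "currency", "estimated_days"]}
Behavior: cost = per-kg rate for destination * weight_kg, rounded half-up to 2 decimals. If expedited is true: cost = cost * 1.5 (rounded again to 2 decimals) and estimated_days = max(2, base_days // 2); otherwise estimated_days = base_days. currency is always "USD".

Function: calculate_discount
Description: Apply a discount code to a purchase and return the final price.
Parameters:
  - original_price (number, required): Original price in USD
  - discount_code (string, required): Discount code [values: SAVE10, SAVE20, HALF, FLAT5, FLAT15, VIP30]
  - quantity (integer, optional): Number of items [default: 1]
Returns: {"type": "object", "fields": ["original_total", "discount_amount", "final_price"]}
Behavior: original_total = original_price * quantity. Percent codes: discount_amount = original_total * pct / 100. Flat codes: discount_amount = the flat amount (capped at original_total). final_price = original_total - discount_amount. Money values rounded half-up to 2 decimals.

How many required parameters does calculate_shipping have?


Parameters of calculate_shipping: weight_kg (required), destination (required), expedited (optional)
Required count:
2


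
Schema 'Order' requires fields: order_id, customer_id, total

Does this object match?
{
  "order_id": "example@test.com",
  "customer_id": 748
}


Checking required fields...
Missing: total
Invalid - missing required field 'total'


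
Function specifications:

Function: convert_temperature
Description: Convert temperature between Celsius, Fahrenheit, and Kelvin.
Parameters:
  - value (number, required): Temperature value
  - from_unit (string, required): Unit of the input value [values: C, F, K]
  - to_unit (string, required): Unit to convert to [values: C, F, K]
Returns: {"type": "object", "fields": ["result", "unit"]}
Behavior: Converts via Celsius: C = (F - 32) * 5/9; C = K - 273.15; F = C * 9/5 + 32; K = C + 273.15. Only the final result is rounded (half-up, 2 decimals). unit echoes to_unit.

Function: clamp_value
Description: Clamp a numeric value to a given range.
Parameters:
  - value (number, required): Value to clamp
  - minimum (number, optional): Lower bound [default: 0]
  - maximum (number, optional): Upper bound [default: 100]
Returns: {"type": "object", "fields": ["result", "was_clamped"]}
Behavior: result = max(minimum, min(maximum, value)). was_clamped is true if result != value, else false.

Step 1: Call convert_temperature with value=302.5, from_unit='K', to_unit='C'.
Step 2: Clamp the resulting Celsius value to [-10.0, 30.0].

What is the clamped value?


Step 1: convert_temperature(value=302.5, from_unit=K, to_unit=C)
  To C: 302.5 - 273.15 = 29.35
  Target is C: 29.35
  Round to 2 decimals: 29.35
  -> result = 29.35 C
Step 2: clamp_value(value=29.35, minimum=-10.0, maximum=30.0)
  result = max(-10.0, min(30.0, 29.35)) = max(-10.0, 29.35) = 29.35
  was_clamped = (29.35 != 29.35) = false
  -> result = 29.35
29.35


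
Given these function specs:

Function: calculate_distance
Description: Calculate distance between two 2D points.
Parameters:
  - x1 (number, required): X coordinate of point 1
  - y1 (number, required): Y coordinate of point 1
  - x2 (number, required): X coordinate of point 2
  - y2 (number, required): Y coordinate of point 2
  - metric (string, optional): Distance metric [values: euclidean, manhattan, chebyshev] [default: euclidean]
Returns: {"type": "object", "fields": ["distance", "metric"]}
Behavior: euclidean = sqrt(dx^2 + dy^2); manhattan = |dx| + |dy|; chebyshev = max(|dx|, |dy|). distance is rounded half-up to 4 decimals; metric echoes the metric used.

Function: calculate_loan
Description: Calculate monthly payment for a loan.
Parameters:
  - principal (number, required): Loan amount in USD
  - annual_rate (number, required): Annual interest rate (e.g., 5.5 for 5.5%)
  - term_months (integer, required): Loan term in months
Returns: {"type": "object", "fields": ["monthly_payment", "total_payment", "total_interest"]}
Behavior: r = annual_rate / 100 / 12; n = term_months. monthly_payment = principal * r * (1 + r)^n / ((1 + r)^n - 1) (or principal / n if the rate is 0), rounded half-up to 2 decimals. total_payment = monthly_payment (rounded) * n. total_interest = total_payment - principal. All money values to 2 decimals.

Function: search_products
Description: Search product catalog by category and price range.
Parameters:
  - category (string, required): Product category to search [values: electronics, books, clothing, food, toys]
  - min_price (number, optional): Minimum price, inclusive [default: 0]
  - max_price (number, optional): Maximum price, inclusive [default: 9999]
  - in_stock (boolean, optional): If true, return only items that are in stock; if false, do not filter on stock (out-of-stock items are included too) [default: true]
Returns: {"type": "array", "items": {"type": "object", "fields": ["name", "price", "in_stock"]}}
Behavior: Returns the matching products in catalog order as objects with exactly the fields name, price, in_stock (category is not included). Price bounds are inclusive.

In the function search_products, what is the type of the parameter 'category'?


The search_products spec declares:
  - category (string, required): Product category to search [values: electronics, books, clothing, food, toys]
Type:
string


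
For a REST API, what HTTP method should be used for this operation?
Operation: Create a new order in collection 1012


GET = read, POST = create, PUT = update/replace, DELETE = remove
This operation is a create.
POST


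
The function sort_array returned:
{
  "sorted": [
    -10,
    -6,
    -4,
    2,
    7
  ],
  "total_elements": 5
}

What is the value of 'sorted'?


[-10, -6, -4, 2, 7]


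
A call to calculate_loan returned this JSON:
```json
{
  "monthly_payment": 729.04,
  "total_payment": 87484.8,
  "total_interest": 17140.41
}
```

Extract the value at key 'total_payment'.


87484.8


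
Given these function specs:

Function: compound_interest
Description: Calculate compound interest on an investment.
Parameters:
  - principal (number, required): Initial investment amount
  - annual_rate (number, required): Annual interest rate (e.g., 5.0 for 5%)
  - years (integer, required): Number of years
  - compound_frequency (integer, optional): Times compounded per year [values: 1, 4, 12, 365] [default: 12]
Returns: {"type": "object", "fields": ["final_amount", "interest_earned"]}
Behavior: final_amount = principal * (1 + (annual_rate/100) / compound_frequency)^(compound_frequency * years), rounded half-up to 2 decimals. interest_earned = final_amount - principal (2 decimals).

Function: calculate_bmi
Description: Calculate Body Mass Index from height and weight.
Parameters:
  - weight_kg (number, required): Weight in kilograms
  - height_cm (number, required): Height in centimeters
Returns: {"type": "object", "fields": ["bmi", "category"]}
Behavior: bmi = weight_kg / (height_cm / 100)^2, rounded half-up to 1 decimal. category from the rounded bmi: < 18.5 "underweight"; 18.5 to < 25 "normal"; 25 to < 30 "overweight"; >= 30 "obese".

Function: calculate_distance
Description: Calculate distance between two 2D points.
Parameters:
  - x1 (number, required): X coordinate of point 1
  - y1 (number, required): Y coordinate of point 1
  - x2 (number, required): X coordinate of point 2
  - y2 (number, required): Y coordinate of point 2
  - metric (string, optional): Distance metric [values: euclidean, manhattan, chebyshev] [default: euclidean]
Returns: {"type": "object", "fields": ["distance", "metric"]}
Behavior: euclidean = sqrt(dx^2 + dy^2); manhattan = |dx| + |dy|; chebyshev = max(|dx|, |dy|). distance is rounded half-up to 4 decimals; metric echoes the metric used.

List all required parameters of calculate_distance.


Parameters of calculate_distance and their required/optional flag:
  x1: required
  y1: required
  x2: required
  y2: required
  metric: optional
x1, x2, y1, y2


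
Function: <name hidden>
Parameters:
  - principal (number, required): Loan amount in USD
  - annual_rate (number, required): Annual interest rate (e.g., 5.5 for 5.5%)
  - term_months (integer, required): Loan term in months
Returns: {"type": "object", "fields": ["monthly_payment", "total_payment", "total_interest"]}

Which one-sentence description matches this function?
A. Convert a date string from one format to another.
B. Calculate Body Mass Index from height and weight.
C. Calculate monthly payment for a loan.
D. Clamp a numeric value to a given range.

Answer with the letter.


Parameters principal, annual_rate, term_months and return ["monthly_payment", "total_payment", "total_interest"] fit: Calculate monthly payment for a loan.
C


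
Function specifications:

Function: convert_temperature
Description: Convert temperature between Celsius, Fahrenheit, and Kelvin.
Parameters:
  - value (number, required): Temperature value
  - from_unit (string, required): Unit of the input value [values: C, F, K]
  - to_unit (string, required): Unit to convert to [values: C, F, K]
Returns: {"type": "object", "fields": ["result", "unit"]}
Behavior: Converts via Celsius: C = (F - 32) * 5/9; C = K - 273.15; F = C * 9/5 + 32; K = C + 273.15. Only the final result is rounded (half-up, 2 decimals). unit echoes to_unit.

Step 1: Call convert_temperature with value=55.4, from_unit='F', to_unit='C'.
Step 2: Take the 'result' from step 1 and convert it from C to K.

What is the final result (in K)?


Step 1: convert_temperature(value=55.4, from_unit=F, to_unit=C)
  To C: (55.4 - 32) * 5/9 = 13
  Target is C: 13
  Round to 2 decimals: 13.0
  -> result = 13.0 C
Step 2: convert_temperature(value=13.0, from_unit=C, to_unit=K)
  Input already in C: 13
  To K: 13 + 273.15 = 286.15
  Round to 2 decimals: 286.15
  -> result = 286.15 K
286.15 K


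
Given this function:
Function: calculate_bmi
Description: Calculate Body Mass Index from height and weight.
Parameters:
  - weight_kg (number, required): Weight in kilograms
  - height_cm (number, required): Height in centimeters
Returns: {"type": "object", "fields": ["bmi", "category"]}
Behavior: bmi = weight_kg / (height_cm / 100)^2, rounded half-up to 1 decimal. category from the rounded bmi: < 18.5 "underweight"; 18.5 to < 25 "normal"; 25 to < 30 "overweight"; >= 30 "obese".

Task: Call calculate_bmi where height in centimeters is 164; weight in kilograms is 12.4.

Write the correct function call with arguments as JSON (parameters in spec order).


Mapping each described value to its parameter name:
  'Height in centimeters' -> height_cm = 164
  'Weight in kilograms' -> weight_kg = 12.4
calculate_bmi({"weight_kg": 12.4, "height_cm": 164})


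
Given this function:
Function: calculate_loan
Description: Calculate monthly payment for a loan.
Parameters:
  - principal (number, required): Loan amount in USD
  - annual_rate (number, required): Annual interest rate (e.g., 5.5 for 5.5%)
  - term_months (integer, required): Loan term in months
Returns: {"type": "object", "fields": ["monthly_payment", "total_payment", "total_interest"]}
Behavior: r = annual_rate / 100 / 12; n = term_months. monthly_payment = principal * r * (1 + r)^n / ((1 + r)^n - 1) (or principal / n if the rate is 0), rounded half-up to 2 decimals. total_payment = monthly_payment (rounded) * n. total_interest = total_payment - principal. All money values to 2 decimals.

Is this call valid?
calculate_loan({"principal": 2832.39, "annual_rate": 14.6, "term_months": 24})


Checking all required parameters present and types match... All valid.
Valid


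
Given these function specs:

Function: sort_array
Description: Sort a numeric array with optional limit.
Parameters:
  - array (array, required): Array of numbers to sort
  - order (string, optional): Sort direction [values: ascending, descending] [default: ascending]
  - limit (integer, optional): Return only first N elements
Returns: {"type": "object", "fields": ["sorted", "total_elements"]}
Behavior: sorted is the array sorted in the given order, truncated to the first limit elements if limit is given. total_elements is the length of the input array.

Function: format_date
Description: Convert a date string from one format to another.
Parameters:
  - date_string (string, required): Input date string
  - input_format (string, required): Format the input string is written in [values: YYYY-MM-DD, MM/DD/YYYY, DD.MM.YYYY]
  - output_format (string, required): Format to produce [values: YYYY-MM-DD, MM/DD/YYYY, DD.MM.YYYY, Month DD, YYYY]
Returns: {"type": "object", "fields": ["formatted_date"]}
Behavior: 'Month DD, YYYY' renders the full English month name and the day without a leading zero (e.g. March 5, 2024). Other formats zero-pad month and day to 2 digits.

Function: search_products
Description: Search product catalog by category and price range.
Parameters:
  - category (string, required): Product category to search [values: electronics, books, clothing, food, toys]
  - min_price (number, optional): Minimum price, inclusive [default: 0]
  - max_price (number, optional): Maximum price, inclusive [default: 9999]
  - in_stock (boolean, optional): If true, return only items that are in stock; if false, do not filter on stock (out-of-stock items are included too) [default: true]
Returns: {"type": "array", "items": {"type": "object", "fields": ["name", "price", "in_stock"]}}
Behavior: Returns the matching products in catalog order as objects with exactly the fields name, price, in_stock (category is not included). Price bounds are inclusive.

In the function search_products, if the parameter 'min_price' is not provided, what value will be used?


The search_products spec declares:
  - min_price (number, optional): Minimum price, inclusive [default: 0]
Default:
0


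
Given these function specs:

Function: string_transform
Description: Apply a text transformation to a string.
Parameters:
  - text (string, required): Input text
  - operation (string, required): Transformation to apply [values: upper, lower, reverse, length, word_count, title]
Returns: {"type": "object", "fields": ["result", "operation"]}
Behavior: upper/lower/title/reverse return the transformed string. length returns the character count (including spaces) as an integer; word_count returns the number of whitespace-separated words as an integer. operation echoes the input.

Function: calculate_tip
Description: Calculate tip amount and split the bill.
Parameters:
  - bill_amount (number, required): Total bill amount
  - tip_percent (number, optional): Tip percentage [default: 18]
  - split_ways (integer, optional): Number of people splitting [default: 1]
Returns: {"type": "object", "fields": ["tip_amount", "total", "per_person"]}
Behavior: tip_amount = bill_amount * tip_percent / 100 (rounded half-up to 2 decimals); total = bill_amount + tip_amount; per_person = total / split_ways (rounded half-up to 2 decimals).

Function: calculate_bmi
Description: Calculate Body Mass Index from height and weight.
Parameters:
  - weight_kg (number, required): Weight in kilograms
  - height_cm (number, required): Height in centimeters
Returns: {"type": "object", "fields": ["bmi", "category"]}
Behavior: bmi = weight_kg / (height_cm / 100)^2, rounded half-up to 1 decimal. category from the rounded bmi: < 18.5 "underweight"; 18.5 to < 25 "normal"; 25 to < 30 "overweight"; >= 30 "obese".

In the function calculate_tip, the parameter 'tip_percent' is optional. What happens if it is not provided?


The calculate_tip spec declares:
  - tip_percent (number, optional): Tip percentage [default: 18]
It defaults to 18


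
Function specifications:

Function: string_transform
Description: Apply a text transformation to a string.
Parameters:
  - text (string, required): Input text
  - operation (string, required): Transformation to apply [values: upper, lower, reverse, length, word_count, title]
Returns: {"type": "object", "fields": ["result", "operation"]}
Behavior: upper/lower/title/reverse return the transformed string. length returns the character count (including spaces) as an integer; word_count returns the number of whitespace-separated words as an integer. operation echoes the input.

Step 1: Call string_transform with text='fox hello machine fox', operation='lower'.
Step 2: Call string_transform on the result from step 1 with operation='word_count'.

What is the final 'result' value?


Step 1: string_transform(text='fox hello machine fox', operation='lower')
  -> result = 'fox hello machine fox'
Step 2: string_transform(text='fox hello machine fox', operation='word_count')
  words: fox, hello, machine, fox -> 4
  -> result = 4
4


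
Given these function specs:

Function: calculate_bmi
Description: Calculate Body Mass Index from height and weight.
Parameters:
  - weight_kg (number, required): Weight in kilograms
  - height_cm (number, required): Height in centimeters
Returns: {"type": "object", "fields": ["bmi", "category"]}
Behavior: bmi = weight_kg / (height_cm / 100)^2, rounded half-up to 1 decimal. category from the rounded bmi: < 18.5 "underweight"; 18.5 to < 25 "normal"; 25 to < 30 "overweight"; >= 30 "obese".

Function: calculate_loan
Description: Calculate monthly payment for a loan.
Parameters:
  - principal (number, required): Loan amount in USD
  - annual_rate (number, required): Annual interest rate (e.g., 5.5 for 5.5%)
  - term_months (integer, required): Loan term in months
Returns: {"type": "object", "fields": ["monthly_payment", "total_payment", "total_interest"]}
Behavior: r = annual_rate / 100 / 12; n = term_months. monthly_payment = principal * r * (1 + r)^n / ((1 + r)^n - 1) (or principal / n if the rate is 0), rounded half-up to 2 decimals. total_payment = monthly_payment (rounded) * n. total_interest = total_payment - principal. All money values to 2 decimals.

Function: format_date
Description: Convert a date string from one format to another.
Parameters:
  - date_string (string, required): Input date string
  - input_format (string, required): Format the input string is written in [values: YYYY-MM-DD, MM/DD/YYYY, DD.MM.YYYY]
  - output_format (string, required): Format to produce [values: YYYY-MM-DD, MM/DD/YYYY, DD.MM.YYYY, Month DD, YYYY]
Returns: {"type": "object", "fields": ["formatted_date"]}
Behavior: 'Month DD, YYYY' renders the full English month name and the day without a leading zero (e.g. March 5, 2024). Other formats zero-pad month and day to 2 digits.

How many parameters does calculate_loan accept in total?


Parameters of calculate_loan: principal (required), annual_rate (required), term_months (required)
Total:
3


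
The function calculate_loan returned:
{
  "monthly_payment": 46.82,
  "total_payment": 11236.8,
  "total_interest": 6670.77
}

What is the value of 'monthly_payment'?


46.82


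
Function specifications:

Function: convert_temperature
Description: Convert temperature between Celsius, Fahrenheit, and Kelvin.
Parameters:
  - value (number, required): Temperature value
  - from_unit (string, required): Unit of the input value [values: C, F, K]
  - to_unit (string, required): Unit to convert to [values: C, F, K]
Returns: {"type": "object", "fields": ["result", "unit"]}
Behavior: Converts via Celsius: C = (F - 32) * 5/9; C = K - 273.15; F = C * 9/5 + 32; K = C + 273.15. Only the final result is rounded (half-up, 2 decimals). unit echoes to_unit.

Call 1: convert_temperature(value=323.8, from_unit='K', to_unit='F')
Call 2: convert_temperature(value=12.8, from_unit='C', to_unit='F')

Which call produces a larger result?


Call 1:
  To C: 323.8 - 273.15 = 50.65
  To F: 50.65 * 9/5 + 32 = 123.17
  Round to 2 decimals: 123.17
  -> 123.17 F
Call 2:
  Input already in C: 12.8
  To F: 12.8 * 9/5 + 32 = 55.04
  Round to 2 decimals: 55.04
  -> 55.04 F
Call 1 (123.17 F)


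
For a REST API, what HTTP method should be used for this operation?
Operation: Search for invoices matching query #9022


GET = read, POST = create, PUT = update/replace, DELETE = remove
This operation is a read.
GET


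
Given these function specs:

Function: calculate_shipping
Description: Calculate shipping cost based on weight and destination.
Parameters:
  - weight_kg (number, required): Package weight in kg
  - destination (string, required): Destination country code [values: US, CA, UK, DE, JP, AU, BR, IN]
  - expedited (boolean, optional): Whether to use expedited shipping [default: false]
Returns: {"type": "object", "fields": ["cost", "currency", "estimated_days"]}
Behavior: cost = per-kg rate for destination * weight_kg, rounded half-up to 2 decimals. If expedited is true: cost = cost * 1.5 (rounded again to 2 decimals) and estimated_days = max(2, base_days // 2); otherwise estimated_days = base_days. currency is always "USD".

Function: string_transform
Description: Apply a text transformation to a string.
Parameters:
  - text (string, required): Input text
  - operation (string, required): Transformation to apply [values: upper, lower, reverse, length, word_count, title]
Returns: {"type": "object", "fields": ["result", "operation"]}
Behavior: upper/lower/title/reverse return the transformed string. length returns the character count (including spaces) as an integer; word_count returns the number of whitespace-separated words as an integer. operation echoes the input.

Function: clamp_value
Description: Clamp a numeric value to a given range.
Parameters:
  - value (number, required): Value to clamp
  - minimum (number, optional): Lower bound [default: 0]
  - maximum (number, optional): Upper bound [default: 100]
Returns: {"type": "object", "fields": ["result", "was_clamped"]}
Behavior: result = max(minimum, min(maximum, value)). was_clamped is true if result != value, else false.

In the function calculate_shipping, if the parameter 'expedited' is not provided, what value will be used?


The calculate_shipping spec declares:
  - expedited (boolean, optional): Whether to use expedited shipping [default: false]
Default:
false


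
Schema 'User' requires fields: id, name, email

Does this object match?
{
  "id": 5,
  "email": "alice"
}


Checking required fields...
Missing: name
Invalid - missing required field 'name'


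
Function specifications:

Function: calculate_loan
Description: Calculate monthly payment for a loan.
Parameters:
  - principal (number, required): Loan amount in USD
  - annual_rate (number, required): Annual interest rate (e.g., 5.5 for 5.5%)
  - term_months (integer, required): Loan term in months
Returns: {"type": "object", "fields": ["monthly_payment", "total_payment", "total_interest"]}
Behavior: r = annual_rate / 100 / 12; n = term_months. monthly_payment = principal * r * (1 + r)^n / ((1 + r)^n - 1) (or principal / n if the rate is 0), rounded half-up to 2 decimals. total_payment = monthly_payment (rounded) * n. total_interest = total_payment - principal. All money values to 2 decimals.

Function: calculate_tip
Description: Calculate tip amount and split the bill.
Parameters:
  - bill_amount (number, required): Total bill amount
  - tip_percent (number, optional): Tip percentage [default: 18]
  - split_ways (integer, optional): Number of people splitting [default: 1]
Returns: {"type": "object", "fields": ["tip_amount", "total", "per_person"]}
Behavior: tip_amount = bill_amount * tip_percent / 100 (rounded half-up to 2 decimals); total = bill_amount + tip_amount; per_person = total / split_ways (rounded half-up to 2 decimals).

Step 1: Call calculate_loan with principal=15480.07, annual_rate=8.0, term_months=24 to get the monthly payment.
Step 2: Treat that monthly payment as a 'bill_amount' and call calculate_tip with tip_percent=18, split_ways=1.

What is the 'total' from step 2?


Step 1: calculate_loan(principal=15480.07, annual_rate=8.0, term_months=24)
  r = 8.0 / 100 / 12 = 0.006666666667 (keep full precision)
  (1 + r)^24 = 1.17288793
  monthly_payment = 15480.07 * 0.006666666667 * 1.17288793 / (1.17288793 - 1) = 700.121638 -> 700.12
  total_payment = 700.12 * 24 = 16802.88
  total_interest = 16802.88 - 15480.07 = 1322.81
  -> monthly_payment = 700.12
Step 2: calculate_tip(bill_amount=700.12, tip_percent=18, split_ways=1)
  tip_amount = 700.12 * 18/100 = 126.0216 -> 126.02
  total = 700.12 + 126.02 = 826.14
  per_person = 826.14 / 1 = 826.14 -> 826.14
  -> total = 826.14
$826.14


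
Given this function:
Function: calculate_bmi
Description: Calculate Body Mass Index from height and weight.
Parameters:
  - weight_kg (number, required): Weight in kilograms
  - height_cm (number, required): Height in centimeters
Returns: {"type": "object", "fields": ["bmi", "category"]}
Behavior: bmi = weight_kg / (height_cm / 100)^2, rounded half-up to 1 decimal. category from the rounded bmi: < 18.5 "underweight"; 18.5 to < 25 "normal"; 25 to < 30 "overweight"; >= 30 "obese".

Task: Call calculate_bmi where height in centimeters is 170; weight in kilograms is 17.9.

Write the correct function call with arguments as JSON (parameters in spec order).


Mapping each described value to its parameter name:
  'Height in centimeters' -> height_cm = 170
  'Weight in kilograms' -> weight_kg = 17.9
calculate_bmi({"weight_kg": 17.9, "height_cm": 170})


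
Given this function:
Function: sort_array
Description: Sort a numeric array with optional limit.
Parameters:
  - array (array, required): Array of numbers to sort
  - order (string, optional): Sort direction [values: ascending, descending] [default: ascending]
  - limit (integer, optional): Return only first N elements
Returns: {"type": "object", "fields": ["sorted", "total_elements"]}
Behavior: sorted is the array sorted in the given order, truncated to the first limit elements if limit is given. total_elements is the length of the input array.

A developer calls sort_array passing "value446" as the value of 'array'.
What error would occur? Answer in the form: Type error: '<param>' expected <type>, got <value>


Spec: 'array' is declared as array; "value446" is a string.
Type error: 'array' expected array, got "value446"


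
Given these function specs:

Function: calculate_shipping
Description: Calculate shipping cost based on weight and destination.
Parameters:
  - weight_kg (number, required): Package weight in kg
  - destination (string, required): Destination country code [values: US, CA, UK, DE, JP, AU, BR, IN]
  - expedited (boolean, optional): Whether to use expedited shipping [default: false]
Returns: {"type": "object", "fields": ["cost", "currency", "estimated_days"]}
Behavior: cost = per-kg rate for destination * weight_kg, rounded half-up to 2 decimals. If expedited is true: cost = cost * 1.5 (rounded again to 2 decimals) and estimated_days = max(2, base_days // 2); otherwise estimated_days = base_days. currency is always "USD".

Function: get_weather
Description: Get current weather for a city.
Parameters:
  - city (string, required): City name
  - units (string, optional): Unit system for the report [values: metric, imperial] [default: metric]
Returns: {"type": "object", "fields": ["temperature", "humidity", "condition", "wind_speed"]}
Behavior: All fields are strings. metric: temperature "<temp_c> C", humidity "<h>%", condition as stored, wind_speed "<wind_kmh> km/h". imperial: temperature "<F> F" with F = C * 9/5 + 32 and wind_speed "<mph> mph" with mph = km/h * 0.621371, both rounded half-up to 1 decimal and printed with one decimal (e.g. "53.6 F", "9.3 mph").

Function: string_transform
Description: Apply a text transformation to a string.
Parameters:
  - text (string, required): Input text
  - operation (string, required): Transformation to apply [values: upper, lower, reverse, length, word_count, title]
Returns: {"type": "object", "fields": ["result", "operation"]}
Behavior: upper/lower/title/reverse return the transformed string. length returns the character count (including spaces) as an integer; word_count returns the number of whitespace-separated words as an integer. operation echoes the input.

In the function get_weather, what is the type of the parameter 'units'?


The get_weather spec declares:
  - units (string, optional): Unit system for the report [values: metric, imperial] [default: metric]
Type:
string


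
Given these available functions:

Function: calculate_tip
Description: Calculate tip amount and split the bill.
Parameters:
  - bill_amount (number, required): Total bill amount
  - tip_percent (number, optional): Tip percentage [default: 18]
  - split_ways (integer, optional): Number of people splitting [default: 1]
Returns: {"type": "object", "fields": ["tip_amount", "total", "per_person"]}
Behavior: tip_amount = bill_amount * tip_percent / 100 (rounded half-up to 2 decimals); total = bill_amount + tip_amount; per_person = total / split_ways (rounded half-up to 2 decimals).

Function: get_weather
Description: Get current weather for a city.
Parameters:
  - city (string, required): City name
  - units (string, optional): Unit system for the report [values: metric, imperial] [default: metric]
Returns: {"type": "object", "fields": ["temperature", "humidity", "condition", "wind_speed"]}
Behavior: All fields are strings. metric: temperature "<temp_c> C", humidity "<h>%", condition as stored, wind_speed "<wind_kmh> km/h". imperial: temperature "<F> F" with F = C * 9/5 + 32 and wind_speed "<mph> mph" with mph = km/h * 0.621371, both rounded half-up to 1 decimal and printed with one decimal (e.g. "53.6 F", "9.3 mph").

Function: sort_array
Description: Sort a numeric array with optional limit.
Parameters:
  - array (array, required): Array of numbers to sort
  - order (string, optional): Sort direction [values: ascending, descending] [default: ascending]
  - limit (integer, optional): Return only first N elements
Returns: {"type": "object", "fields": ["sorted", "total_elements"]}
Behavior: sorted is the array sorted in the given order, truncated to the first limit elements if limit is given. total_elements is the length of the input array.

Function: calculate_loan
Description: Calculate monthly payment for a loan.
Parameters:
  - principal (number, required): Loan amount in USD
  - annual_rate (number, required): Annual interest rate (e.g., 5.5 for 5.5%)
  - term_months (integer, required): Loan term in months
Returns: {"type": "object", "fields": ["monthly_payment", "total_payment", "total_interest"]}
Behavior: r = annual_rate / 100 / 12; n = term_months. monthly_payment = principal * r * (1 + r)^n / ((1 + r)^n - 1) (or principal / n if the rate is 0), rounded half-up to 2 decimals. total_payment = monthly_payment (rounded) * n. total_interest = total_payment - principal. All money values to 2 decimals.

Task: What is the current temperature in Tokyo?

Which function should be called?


The task needs a function whose description is: Get current weather for a city.
get_weather


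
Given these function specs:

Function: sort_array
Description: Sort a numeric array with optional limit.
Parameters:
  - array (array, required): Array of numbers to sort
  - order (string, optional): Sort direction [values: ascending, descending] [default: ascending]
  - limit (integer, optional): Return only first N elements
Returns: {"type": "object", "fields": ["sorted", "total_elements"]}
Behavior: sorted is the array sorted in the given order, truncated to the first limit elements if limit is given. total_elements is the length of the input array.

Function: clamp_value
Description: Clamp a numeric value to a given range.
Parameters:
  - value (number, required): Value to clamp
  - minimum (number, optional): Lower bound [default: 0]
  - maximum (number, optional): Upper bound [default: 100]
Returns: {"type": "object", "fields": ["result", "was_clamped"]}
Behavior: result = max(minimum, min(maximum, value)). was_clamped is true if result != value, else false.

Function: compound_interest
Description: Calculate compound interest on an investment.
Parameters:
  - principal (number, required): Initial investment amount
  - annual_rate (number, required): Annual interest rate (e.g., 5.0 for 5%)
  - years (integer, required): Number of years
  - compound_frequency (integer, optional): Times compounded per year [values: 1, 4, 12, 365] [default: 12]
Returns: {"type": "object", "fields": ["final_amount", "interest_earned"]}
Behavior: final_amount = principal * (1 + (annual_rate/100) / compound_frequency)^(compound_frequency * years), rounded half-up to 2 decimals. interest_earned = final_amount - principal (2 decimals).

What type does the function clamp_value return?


The clamp_value spec declares Returns: {"type": "object", "fields": ["result", "was_clamped"]}
Type:
object


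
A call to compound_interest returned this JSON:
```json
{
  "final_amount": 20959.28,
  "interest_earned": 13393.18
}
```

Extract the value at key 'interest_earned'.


13393.18


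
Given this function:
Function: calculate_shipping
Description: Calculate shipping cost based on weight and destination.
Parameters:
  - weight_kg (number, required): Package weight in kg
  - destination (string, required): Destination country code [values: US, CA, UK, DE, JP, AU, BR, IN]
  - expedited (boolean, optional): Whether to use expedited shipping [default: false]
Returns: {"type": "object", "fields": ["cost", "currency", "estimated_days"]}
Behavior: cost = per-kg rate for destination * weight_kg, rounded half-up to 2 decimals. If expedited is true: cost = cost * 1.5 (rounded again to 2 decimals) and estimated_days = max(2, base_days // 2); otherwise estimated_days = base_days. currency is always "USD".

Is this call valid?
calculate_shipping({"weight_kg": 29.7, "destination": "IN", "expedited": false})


Checking all required parameters present and types match... All valid.
Valid


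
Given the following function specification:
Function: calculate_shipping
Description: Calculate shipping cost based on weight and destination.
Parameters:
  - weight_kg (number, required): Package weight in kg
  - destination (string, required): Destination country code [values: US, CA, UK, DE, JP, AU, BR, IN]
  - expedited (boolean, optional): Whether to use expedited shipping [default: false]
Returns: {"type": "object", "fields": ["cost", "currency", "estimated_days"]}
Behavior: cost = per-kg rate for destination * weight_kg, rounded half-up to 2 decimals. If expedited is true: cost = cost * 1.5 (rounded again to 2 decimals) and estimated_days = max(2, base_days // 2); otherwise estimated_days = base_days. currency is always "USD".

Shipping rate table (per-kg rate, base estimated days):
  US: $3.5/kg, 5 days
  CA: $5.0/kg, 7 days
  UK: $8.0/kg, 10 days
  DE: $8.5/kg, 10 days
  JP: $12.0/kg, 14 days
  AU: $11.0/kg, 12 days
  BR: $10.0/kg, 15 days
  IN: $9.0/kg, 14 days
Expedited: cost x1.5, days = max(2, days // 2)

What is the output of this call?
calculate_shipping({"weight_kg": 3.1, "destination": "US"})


Defaults applied: expedited=false
Rate for US: $3.5/kg, base 5 days
cost = 3.5 * 3.1 = 10.85 -> 10.85
expedited not set/false: estimated_days = 5
Output:
{"cost": 10.85, "currency": "USD", "estimated_days": 5}


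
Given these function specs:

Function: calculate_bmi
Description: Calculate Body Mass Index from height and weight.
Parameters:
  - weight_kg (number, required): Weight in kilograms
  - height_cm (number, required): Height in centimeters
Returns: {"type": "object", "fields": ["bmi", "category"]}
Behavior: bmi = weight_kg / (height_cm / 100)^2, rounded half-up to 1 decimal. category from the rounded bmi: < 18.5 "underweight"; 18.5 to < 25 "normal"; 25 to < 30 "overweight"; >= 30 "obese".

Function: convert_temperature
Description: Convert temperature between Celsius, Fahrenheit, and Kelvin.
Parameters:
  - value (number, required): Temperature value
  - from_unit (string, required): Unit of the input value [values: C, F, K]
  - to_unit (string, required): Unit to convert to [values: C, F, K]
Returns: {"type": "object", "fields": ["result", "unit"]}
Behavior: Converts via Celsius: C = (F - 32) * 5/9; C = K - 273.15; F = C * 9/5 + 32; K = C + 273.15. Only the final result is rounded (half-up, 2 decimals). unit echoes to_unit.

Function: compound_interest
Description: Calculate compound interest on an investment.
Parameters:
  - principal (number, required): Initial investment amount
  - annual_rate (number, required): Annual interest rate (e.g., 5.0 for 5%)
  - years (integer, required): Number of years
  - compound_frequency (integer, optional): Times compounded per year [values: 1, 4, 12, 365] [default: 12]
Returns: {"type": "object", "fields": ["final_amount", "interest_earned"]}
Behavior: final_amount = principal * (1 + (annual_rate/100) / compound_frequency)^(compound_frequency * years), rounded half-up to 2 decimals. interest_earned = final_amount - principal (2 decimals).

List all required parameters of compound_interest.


Parameters of compound_interest and their required/optional flag:
  principal: required
  annual_rate: required
  years: required
  compound_frequency: optional
annual_rate, principal, years


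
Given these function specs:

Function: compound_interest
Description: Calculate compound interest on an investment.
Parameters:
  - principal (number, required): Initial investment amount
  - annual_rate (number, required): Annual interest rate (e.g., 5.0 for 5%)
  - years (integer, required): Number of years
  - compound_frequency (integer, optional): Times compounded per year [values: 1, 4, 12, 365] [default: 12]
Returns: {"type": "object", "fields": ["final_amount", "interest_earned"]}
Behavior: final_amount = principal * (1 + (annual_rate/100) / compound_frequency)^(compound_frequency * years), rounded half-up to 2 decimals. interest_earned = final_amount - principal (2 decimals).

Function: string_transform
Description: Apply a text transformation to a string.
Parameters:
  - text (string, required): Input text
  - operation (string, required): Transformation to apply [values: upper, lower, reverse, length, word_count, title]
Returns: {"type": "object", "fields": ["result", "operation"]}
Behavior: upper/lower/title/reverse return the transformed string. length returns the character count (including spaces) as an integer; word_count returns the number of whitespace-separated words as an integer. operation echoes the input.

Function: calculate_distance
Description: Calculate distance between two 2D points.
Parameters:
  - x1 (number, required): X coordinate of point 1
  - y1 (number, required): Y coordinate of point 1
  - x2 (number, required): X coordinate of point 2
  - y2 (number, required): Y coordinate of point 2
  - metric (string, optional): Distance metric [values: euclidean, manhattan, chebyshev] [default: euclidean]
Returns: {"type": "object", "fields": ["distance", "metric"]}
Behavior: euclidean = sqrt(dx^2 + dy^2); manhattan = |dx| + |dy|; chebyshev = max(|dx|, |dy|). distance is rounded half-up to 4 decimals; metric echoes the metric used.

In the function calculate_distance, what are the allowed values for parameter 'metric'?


The calculate_distance spec declares:
  - metric (string, optional): Distance metric [values: euclidean, manhattan, chebyshev] [default: euclidean]
Allowed values:
euclidean, manhattan, chebyshev
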